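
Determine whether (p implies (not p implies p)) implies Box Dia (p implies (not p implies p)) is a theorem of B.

Yes, valid

Tableau for the negation not ((p implies (not p implies p)) implies Box Dia (p implies (not p implies p))):
1. not ((p implies (not p implies p)) implies Box Dia (p implies (not p implies p))), 0
2. p implies (not p implies p), 0
3. not Box Dia (p implies (not p implies p)), 0
4. not p implies p, 0
5. p, 0
6. not Dia (p implies (not p implies p)), 1
7. not (p implies (not p implies p)), 0
8. not (not p implies p), 0
9. not p, 0
Accessibility: 0R0, 0R1, 1R0, 1R1
Branch closes: p and not p both at 0.
All branches of the negation close; one closing branch shown above.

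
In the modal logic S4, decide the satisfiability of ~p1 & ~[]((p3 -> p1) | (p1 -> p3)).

Unsatisfiable (every branch closes)

1. ~p1 & ~[]((p3 -> p1) | (p1 -> p3)), w0
2. ~p1, w0
3. ~[]((p3 -> p1) | (p1 -> p3)), w0
4. ~((p3 -> p1) | (p1 -> p3)), w1
5. ~(p3 -> p1), w1
6. ~(p1 -> p3), w1
7. p3, w1
8. ~p1, w1
9. p1, w1
10. ~p3, w1
Accessibility: w0Rw0, w0Rw1, w1Rw1
Branch closes: p1 and ~p1 both at w1.
(One branch shown.) All branches close.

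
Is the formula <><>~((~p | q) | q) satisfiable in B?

Satisfiable

1. <><>~((~p | q) | q), 0
2. <>~((~p | q) | q), 1
3. ~((~p | q) | q), 2
4. ~(~p | q), 2
5. ~q, 2
6. p, 2
Accessibility: 0R0, 0R1, 1R0, 1R1, 1R2, 2R1, 2R2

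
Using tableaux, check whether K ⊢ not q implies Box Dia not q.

No, not valid

Tableau for the negation not (not q implies Box Dia not q):
1. not (not q implies Box Dia not q), 0
2. not q, 0   [neg-implies-rule on 1]
3. not Box Dia not q, 0   [neg-implies-rule on 1]
4. not Dia not q, 1   [neg-Box-rule on 3: fresh world 1, 0R1]
Accessibility: 0R1
The negation has an open branch (countermodel exists).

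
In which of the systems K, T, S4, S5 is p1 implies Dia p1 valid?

T, S4, S5

T-tableau for the negation not (p1 implies Dia p1):
1. not (p1 implies Dia p1), w0
2. p1, w0
3. not Dia p1, w0
4. not p1, w0
Accessibility: w0Rw0
Branch closes: p1 and not p1 both at w0.
Every branch closes (one shown): valid in T, hence also in S4, S5 (every theorem of T is a theorem of S4 and S5).
K-tableau for the negation not (p1 implies Dia p1):
1. not (p1 implies Dia p1), w0
2. p1, w0
3. not Dia p1, w0
Complete open branch: countermodel on a K-frame, so not valid in K.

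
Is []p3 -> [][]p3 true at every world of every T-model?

Not valid

Tableau for the negation ~([]p3 -> [][]p3):
1. ~([]p3 -> [][]p3), 0
2. []p3, 0   [~->-rule on 1]
3. ~[][]p3, 0   [~->-rule on 1]
4. p3, 0   [[]-rule on 2 via 0R0]
5. ~[]p3, 1   [~[]-rule on 3: fresh world 1, 0R1]
6. p3, 1   [[]-rule on 2 via 0R1]
7. ~p3, 2   [~[]-rule on 5: fresh world 2, 1R2]
Accessibility: 0R0, 0R1, 1R1, 1R2, 2R2
The negation has an open branch (countermodel exists).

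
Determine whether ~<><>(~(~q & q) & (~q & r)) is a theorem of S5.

Tableau for the negation <><>(~(~q & q) & (~q & r)):
1. <><>(~(~q & q) & (~q & r)), 0
2. <>(~(~q & q) & (~q & r)), 1
3. ~(~q & q) & (~q & r), 2
4. ~(~q & q), 2
5. ~q & r, 2
6. ~q, 2
7. r, 2
Accessibility: 0R0, 0R1, 0R2, 1R0, 1R1, 1R2, 2R0, 2R1, 2R2
The negation has an open branch (countermodel exists).

No, not valid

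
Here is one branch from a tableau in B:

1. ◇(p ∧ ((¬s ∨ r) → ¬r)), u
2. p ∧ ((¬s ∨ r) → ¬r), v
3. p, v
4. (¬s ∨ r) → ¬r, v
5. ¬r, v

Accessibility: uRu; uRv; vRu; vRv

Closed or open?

There is no literal clash: for every atom and world, at most one sign appears.

No, open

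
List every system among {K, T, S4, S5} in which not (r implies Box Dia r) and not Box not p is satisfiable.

S4-tableau for the formula:
1. not (r implies Box Dia r) and not Box not p, w0
2. not (r implies Box Dia r), w0   [and-rule on 1]
3. not Box not p, w0   [and-rule on 1]
4. r, w0   [neg-implies-rule on 2]
5. not Box Dia r, w0   [neg-implies-rule on 2]
6. p, w1   [neg-Box-rule on 3: fresh world w1, w0Rw1]
7. not Dia r, w2   [neg-Box-rule on 5: fresh world w2, w0Rw2]
8. not r, w2   [neg-Dia-rule on 7 via w2Rw2]
Accessibility: w0Rw0, w0Rw1, w0Rw2, w1Rw1, w2Rw2
Complete open branch: satisfiable in S4, hence also in K, T (this S4-model is also a K-model and a T-model).
S5-tableau for the formula:
1. not (r implies Box Dia r) and not Box not p, w0
2. not (r implies Box Dia r), w0   [and-rule on 1]
3. not Box not p, w0   [and-rule on 1]
4. r, w0   [neg-implies-rule on 2]
5. not Box Dia r, w0   [neg-implies-rule on 2]
6. p, w1   [neg-Box-rule on 3: fresh world w1, w0Rw1]
7. not Dia r, w2   [neg-Box-rule on 5: fresh world w2, w0Rw2]
8. not r, w0   [neg-Dia-rule on 7 via w2Rw0]
Accessibility: w0Rw0, w0Rw1, w0Rw2, w1Rw0, w1Rw1, w1Rw2, w2Rw0, w2Rw1, w2Rw2
Branch closes: r and not r both at w0.
Every branch closes (one shown): unsatisfiable in S5.

K, T, S4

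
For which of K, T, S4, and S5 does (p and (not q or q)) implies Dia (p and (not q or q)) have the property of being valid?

T, S4, S5

T-tableau for the negation not ((p and (not q or q)) implies Dia (p and (not q or q))):
1. not ((p and (not q or q)) implies Dia (p and (not q or q))), w0
2. p and (not q or q), w0
3. not Dia (p and (not q or q)), w0
4. p, w0
5. not q or q, w0
6. not (p and (not q or q)), w0
7. q, w0
8. not (not q or q), w0
9. not q, w0
Accessibility: w0Rw0
Branch closes: q and not q both at w0.
Every branch closes (one shown): valid in T, hence also in S4, S5 (every theorem of T is a theorem of S4 and S5).
K-tableau for the negation not ((p and (not q or q)) implies Dia (p and (not q or q))):
1. not ((p and (not q or q)) implies Dia (p and (not q or q))), w0
2. p and (not q or q), w0
3. not Dia (p and (not q or q)), w0
4. p, w0
5. not q or q, w0
6. q, w0
Complete open branch: countermodel on a K-frame, so not valid in K.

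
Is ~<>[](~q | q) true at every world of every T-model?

Tableau for the negation <>[](~q | q):
1. <>[](~q | q), u
2. [](~q | q), v
3. ~q | q, v
4. q, v
Accessibility: uRu, uRv, vRv
The negation has an open branch (countermodel exists).

No, not valid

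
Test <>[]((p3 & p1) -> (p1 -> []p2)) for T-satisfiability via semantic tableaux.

Satisfiable

1. <>[]((p3 & p1) -> (p1 -> []p2)), 0
2. []((p3 & p1) -> (p1 -> []p2)), 1
3. (p3 & p1) -> (p1 -> []p2), 1
4. p1 -> []p2, 1
5. []p2, 1
6. p2, 1
Accessibility: 0R0, 0R1, 1R1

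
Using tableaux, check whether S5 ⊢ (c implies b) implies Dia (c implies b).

Tableau for the negation not ((c implies b) implies Dia (c implies b)):
1. not ((c implies b) implies Dia (c implies b)), w0
2. c implies b, w0
3. not Dia (c implies b), w0
4. not (c implies b), w0
5. c, w0
6. not b, w0
7. b, w0
Accessibility: w0Rw0
Branch closes: b and not b both at w0.
Every branch of the negation's tableau closes; the branch above is one of them.

Valid in S5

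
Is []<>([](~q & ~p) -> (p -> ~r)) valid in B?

Valid

Tableau for the negation ~[]<>([](~q & ~p) -> (p -> ~r)):
1. ~[]<>([](~q & ~p) -> (p -> ~r)), w0
2. ~<>([](~q & ~p) -> (p -> ~r)), w1   [~[]-rule on 1: fresh world w1, w0Rw1]
3. ~([](~q & ~p) -> (p -> ~r)), w0   [~<>-rule on 2 via w1Rw0]
4. [](~q & ~p), w0   [~->-rule on 3]
5. ~(p -> ~r), w0   [~->-rule on 3]
6. p, w0   [~->-rule on 5]
7. r, w0   [~->-rule on 5]
8. ~([](~q & ~p) -> (p -> ~r)), w1   [~<>-rule on 2 via w1Rw1]
9. [](~q & ~p), w1   [~->-rule on 8]
10. ~(p -> ~r), w1   [~->-rule on 8]
11. p, w1   [~->-rule on 10]
12. r, w1   [~->-rule on 10]
13. ~q & ~p, w0   [[]-rule on 4 via w0Rw0]
14. ~q, w0   [&-rule on 13]
15. ~p, w0   [&-rule on 13]
Accessibility: w0Rw0, w0Rw1, w1Rw0, w1Rw1
Branch closes: p and ~p both at w0.
Every branch of the negation's tableau closes; the branch above is one of them.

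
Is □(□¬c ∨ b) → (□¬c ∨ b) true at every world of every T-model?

Valid

Tableau for the negation ¬(□(□¬c ∨ b) → (□¬c ∨ b)):
1. ¬(□(□¬c ∨ b) → (□¬c ∨ b)), 0
2. □(□¬c ∨ b), 0
3. ¬(□¬c ∨ b), 0
4. ¬□¬c, 0
5. ¬b, 0
6. □¬c ∨ b, 0
7. □¬c, 0
8. ¬c, 0
9. c, 1
10. □¬c ∨ b, 1
11. ¬c, 1
Accessibility: 0R0, 0R1, 1R1
Branch closes: c and ¬c both at 1.
All branches of the negation close; one closing branch shown above.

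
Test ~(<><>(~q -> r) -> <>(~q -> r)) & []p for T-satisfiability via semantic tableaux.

Satisfiable (open branch found)

1. ~(<><>(~q -> r) -> <>(~q -> r)) & []p, u
2. ~(<><>(~q -> r) -> <>(~q -> r)), u
3. []p, u
4. <><>(~q -> r), u
5. ~<>(~q -> r), u
6. p, u
7. ~(~q -> r), u
8. ~q, u
9. ~r, u
10. <>(~q -> r), v
11. p, v
12. ~(~q -> r), v
13. ~q, v
14. ~r, v
15. ~q -> r, w
16. r, w
Accessibility: uRu, uRv, vRv, vRw, wRw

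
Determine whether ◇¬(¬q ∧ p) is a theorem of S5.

Invalid (countermodel exists)

Tableau for the negation ¬◇¬(¬q ∧ p):
1. ¬◇¬(¬q ∧ p), 0
2. ¬q ∧ p, 0   [¬◇-rule on 1 via 0R0]
3. ¬q, 0   [∧-rule on 2]
4. p, 0   [∧-rule on 2]
Accessibility: 0R0
The negation has an open branch (countermodel exists).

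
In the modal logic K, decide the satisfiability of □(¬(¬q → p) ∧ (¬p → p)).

Yes, satisfiable

1. □(¬(¬q → p) ∧ (¬p → p)), w0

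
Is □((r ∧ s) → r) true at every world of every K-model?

Yes, valid

Tableau for the negation ¬□((r ∧ s) → r):
1. ¬□((r ∧ s) → r), w0
2. ¬((r ∧ s) → r), w1
3. r ∧ s, w1
4. ¬r, w1
5. r, w1
6. s, w1
Accessibility: w0Rw1
Branch closes: r and ¬r both at w1.
All branches of the negation close; one closing branch shown above.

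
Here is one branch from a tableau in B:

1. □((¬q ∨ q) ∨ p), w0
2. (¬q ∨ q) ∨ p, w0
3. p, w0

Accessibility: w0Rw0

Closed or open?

No world carries both an atom and its negation.

Open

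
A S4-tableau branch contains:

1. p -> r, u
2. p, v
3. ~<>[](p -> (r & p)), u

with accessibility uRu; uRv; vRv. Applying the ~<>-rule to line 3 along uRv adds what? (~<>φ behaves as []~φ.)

~<>φ behaves as []~φ: propagate the negated body to each accessible world.

~[](p -> (r & p)), v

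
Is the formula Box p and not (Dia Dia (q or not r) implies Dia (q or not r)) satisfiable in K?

Satisfiable (open branch found)

1. Box p and not (Dia Dia (q or not r) implies Dia (q or not r)), u
2. Box p, u
3. not (Dia Dia (q or not r) implies Dia (q or not r)), u
4. Dia Dia (q or not r), u
5. not Dia (q or not r), u
6. Dia (q or not r), v
7. p, v
8. not (q or not r), v
9. not q, v
10. r, v
11. q or not r, w
12. not r, w
Accessibility: uRv, vRw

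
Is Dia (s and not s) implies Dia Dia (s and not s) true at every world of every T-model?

Valid

Tableau for the negation not (Dia (s and not s) implies Dia Dia (s and not s)):
1. not (Dia (s and not s) implies Dia Dia (s and not s)), u
2. Dia (s and not s), u
3. not Dia Dia (s and not s), u
4. not Dia (s and not s), u
5. not (s and not s), u
6. s, u
7. s and not s, v
8. s, v
9. not s, v
Accessibility: uRu, uRv, vRv
Branch closes: s and not s both at v.
Every branch of the negation's tableau closes; the branch above is one of them.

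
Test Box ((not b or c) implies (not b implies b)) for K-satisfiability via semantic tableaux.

1. Box ((not b or c) implies (not b implies b)), w0

Yes, satisfiable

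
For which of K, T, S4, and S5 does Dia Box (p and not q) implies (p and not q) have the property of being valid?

S5-tableau for the negation not (Dia Box (p and not q) implies (p and not q)):
1. not (Dia Box (p and not q) implies (p and not q)), 0
2. Dia Box (p and not q), 0
3. not (p and not q), 0
4. q, 0
5. Box (p and not q), 1
6. p and not q, 0
7. p, 0
8. not q, 0
Accessibility: 0R0, 0R1, 1R0, 1R1
Branch closes: q and not q both at 0.
Every branch closes (one shown): valid in S5.
S4-tableau for the negation not (Dia Box (p and not q) implies (p and not q)):
1. not (Dia Box (p and not q) implies (p and not q)), 0
2. Dia Box (p and not q), 0
3. not (p and not q), 0
4. q, 0
5. Box (p and not q), 1
6. p and not q, 1
7. p, 1
8. not q, 1
Accessibility: 0R0, 0R1, 1R1
Complete open branch: countermodel on an S4-frame, so not valid in S4, nor in K, T (the same frame is also a K-frame and a T-frame).

S5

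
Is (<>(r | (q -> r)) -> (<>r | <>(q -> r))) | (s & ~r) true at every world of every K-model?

Valid in K

Tableau for the negation ~((<>(r | (q -> r)) -> (<>r | <>(q -> r))) | (s & ~r)):
1. ~((<>(r | (q -> r)) -> (<>r | <>(q -> r))) | (s & ~r)), 0
2. ~(<>(r | (q -> r)) -> (<>r | <>(q -> r))), 0
3. ~(s & ~r), 0
4. <>(r | (q -> r)), 0
5. ~(<>r | <>(q -> r)), 0
6. ~<>r, 0
7. ~<>(q -> r), 0
8. r, 0
9. r | (q -> r), 1
10. ~r, 1
11. ~(q -> r), 1
12. q, 1
13. q -> r, 1
14. r, 1
Accessibility: 0R1
Branch closes: r and ~r both at 1.
Every branch of the negation's tableau closes; the branch above is one of them.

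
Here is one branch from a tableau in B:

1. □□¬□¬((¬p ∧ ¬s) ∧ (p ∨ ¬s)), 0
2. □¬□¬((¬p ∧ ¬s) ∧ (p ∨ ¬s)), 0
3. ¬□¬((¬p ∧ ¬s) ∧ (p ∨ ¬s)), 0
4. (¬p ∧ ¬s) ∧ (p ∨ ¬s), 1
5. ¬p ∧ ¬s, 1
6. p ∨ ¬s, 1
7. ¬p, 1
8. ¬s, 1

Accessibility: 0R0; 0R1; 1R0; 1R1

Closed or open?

Open

There is no literal clash: for every atom and world, at most one sign appears.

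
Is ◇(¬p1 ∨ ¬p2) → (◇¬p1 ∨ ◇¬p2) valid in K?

Yes, valid

Tableau for the negation ¬(◇(¬p1 ∨ ¬p2) → (◇¬p1 ∨ ◇¬p2)):
1. ¬(◇(¬p1 ∨ ¬p2) → (◇¬p1 ∨ ◇¬p2)), w0
2. ◇(¬p1 ∨ ¬p2), w0   [¬→-rule on 1]
3. ¬(◇¬p1 ∨ ◇¬p2), w0   [¬→-rule on 1]
4. ¬◇¬p1, w0   [¬∨-rule on 3]
5. ¬◇¬p2, w0   [¬∨-rule on 3]
6. ¬p1 ∨ ¬p2, w1   [◇-rule on 2: fresh world w1, w0Rw1]
7. p1, w1   [¬◇-rule on 4 via w0Rw1]
8. p2, w1   [¬◇-rule on 5 via w0Rw1]
9. ¬p2, w1   [∨-rule on 6 (branches; this branch)]
Accessibility: w0Rw1
Branch closes: p2 and ¬p2 both at w1.
Every branch of the negation's tableau closes; the branch above is one of them.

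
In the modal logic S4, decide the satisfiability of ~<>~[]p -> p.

Yes, satisfiable

1. ~<>~[]p -> p, 0
2. p, 0
Accessibility: 0R0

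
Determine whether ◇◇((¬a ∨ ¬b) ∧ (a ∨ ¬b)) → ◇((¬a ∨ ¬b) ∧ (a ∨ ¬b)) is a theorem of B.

Invalid (countermodel exists)

Tableau for the negation ¬(◇◇((¬a ∨ ¬b) ∧ (a ∨ ¬b)) → ◇((¬a ∨ ¬b) ∧ (a ∨ ¬b))):
1. ¬(◇◇((¬a ∨ ¬b) ∧ (a ∨ ¬b)) → ◇((¬a ∨ ¬b) ∧ (a ∨ ¬b))), u
2. ◇◇((¬a ∨ ¬b) ∧ (a ∨ ¬b)), u
3. ¬◇((¬a ∨ ¬b) ∧ (a ∨ ¬b)), u
4. ¬((¬a ∨ ¬b) ∧ (a ∨ ¬b)), u
5. ¬(a ∨ ¬b), u
6. ¬a, u
7. b, u
8. ◇((¬a ∨ ¬b) ∧ (a ∨ ¬b)), v
9. ¬((¬a ∨ ¬b) ∧ (a ∨ ¬b)), v
10. ¬(a ∨ ¬b), v
11. ¬a, v
12. b, v
13. (¬a ∨ ¬b) ∧ (a ∨ ¬b), w
14. ¬a ∨ ¬b, w
15. a ∨ ¬b, w
16. ¬b, w
Accessibility: uRu, uRv, vRu, vRv, vRw, wRv, wRw
The negation has an open branch (countermodel exists).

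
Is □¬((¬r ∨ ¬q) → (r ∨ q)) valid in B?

Invalid (countermodel exists)

Tableau for the negation ¬□¬((¬r ∨ ¬q) → (r ∨ q)):
1. ¬□¬((¬r ∨ ¬q) → (r ∨ q)), 0
2. (¬r ∨ ¬q) → (r ∨ q), 1
3. r ∨ q, 1
4. q, 1
Accessibility: 0R0, 0R1, 1R0, 1R1
The negation has an open branch (countermodel exists).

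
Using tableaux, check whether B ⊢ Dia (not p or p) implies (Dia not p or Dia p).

Tableau for the negation not (Dia (not p or p) implies (Dia not p or Dia p)):
1. not (Dia (not p or p) implies (Dia not p or Dia p)), 0
2. Dia (not p or p), 0   [neg-implies-rule on 1]
3. not (Dia not p or Dia p), 0   [neg-implies-rule on 1]
4. not Dia not p, 0   [neg-or-rule on 3]
5. not Dia p, 0   [neg-or-rule on 3]
6. p, 0   [neg-Dia-rule on 4 via 0R0]
7. not p, 0   [neg-Dia-rule on 5 via 0R0]
Accessibility: 0R0
Branch closes: p and not p both at 0.
Every branch of the negation's tableau closes; the branch above is one of them.

Valid in B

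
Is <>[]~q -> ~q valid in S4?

Invalid (countermodel exists)

Tableau for the negation ~(<>[]~q -> ~q):
1. ~(<>[]~q -> ~q), u
2. <>[]~q, u   [~->-rule on 1]
3. q, u   [~->-rule on 1]
4. []~q, v   [<>-rule on 2: fresh world v, uRv]
5. ~q, v   [[]-rule on 4 via vRv]
Accessibility: uRu, uRv, vRv
The negation has an open branch (countermodel exists).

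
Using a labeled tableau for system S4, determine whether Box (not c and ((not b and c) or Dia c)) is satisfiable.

1. Box (not c and ((not b and c) or Dia c)), 0
2. not c and ((not b and c) or Dia c), 0
3. not c, 0
4. (not b and c) or Dia c, 0
5. Dia c, 0
6. c, 1
7. not c and ((not b and c) or Dia c), 1
8. not c, 1
9. (not b and c) or Dia c, 1
Accessibility: 0R0, 0R1, 1R1
Branch closes: c and not c both at 1.
Every branch closes; the branch above is one of them.

Unsatisfiable (every branch closes)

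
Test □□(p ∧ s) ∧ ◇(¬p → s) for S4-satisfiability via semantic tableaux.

1. □□(p ∧ s) ∧ ◇(¬p → s), 0
2. □□(p ∧ s), 0
3. ◇(¬p → s), 0
4. □(p ∧ s), 0
5. p ∧ s, 0
6. p, 0
7. s, 0
8. ¬p → s, 1
9. □(p ∧ s), 1
10. p ∧ s, 1
11. p, 1
12. s, 1
Accessibility: 0R0, 0R1, 1R1

Yes, satisfiable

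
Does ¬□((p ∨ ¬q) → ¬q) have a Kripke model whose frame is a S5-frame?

Satisfiable

1. ¬□((p ∨ ¬q) → ¬q), w0
2. ¬((p ∨ ¬q) → ¬q), w1
3. p ∨ ¬q, w1
4. q, w1
5. p, w1
Accessibility: w0Rw0, w0Rw1, w1Rw0, w1Rw1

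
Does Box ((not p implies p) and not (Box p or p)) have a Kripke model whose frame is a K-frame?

1. Box ((not p implies p) and not (Box p or p)), 0

Satisfiable (open branch found)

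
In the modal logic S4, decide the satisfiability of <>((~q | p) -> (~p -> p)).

1. <>((~q | p) -> (~p -> p)), u
2. (~q | p) -> (~p -> p), v
3. ~p -> p, v
4. p, v
Accessibility: uRu, uRv, vRv

Satisfiable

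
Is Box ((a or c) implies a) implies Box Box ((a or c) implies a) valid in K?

No, not valid

Tableau for the negation not (Box ((a or c) implies a) implies Box Box ((a or c) implies a)):
1. not (Box ((a or c) implies a) implies Box Box ((a or c) implies a)), w0
2. Box ((a or c) implies a), w0
3. not Box Box ((a or c) implies a), w0
4. not Box ((a or c) implies a), w1
5. (a or c) implies a, w1
6. a, w1
7. not ((a or c) implies a), w2
8. a or c, w2
9. not a, w2
10. c, w2
Accessibility: w0Rw1, w1Rw2
The negation has an open branch (countermodel exists).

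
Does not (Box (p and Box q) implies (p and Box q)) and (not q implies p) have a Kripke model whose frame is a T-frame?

1. not (Box (p and Box q) implies (p and Box q)) and (not q implies p), u
2. not (Box (p and Box q) implies (p and Box q)), u
3. not q implies p, u
4. Box (p and Box q), u
5. not (p and Box q), u
6. p and Box q, u
7. p, u
8. Box q, u
9. q, u
10. not Box q, u
11. not q, v
12. p and Box q, v
13. p, v
14. Box q, v
15. q, v
Accessibility: uRu, uRv, vRv
Branch closes: q and not q both at v.
Every branch closes; the branch above is one of them.

No, unsatisfiable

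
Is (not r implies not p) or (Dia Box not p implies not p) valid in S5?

Valid

Tableau for the negation not ((not r implies not p) or (Dia Box not p implies not p)):
1. not ((not r implies not p) or (Dia Box not p implies not p)), u
2. not (not r implies not p), u   [neg-or-rule on 1]
3. not (Dia Box not p implies not p), u   [neg-or-rule on 1]
4. not r, u   [neg-implies-rule on 2]
5. p, u   [neg-implies-rule on 2]
6. Dia Box not p, u   [neg-implies-rule on 3]
7. Box not p, v   [Dia-rule on 6: fresh world v, uRv]
8. not p, u   [Box-rule on 7 via vRu]
Accessibility: uRu, uRv, vRu, vRv
Branch closes: p and not p both at u.
All branches of the negation close; one closing branch shown above.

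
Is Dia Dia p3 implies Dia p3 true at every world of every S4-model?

Tableau for the negation not (Dia Dia p3 implies Dia p3):
1. not (Dia Dia p3 implies Dia p3), u
2. Dia Dia p3, u
3. not Dia p3, u
4. not p3, u
5. Dia p3, v
6. not p3, v
7. p3, w
8. not p3, w
Accessibility: uRu, uRv, uRw, vRv, vRw, wRw
Branch closes: p3 and not p3 both at w.
Every branch of the negation's tableau closes; the branch above is one of them.

Yes, valid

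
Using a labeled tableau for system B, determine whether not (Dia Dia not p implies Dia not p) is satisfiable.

Satisfiable

1. not (Dia Dia not p implies Dia not p), u
2. Dia Dia not p, u
3. not Dia not p, u
4. p, u
5. Dia not p, v
6. p, v
7. not p, w
Accessibility: uRu, uRv, vRu, vRv, vRw, wRv, wRw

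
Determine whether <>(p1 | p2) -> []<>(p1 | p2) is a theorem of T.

No, not valid

Tableau for the negation ~(<>(p1 | p2) -> []<>(p1 | p2)):
1. ~(<>(p1 | p2) -> []<>(p1 | p2)), u
2. <>(p1 | p2), u
3. ~[]<>(p1 | p2), u
4. p1 | p2, v
5. p2, v
6. ~<>(p1 | p2), w
7. ~(p1 | p2), w
8. ~p1, w
9. ~p2, w
Accessibility: uRu, uRv, uRw, vRv, wRw
The negation has an open branch (countermodel exists).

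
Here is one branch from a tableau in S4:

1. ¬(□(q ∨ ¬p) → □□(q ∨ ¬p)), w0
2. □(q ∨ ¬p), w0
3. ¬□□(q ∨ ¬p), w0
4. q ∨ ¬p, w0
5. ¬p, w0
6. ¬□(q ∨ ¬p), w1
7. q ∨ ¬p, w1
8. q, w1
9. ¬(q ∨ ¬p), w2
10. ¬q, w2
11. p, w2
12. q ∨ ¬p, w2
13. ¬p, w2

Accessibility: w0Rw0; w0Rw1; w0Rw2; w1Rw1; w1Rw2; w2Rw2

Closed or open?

Both p and ¬p appear at w2.

Closed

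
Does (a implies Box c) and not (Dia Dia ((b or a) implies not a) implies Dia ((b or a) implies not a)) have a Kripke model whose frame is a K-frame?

1. (a implies Box c) and not (Dia Dia ((b or a) implies not a) implies Dia ((b or a) implies not a)), u
2. a implies Box c, u   [and-rule on 1]
3. not (Dia Dia ((b or a) implies not a) implies Dia ((b or a) implies not a)), u   [and-rule on 1]
4. Dia Dia ((b or a) implies not a), u   [neg-implies-rule on 3]
5. not Dia ((b or a) implies not a), u   [neg-implies-rule on 3]
6. Box c, u   [implies-rule on 2 (branches; this branch)]
7. Dia ((b or a) implies not a), v   [Dia-rule on 4: fresh world v, uRv]
8. not ((b or a) implies not a), v   [neg-Dia-rule on 5 via uRv]
9. b or a, v   [neg-implies-rule on 8]
10. a, v   [neg-implies-rule on 8]
11. c, v   [Box-rule on 6 via uRv]
12. (b or a) implies not a, w   [Dia-rule on 7: fresh world w, vRw]
13. not a, w   [implies-rule on 12 (branches; this branch)]
Accessibility: uRv, vRw

Yes, satisfiable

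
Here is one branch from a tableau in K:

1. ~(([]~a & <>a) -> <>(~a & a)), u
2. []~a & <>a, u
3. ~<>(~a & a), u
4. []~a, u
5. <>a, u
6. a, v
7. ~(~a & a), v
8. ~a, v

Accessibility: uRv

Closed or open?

Both a and ~a appear at v.

Yes, closed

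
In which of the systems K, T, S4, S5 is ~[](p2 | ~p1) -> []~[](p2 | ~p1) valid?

S4-tableau for the negation ~(~[](p2 | ~p1) -> []~[](p2 | ~p1)):
1. ~(~[](p2 | ~p1) -> []~[](p2 | ~p1)), 0
2. ~[](p2 | ~p1), 0   [~->-rule on 1]
3. ~[]~[](p2 | ~p1), 0   [~->-rule on 1]
4. ~(p2 | ~p1), 1   [~[]-rule on 2: fresh world 1, 0R1]
5. ~p2, 1   [~|-rule on 4]
6. p1, 1   [~|-rule on 4]
7. [](p2 | ~p1), 2   [~[]-rule on 3: fresh world 2, 0R2]
8. p2 | ~p1, 2   [[]-rule on 7 via 2R2]
9. ~p1, 2   [|-rule on 8 (branches; this branch)]
Accessibility: 0R0, 0R1, 0R2, 1R1, 2R2
Complete open branch: countermodel on an S4-frame, so not valid in S4, nor in K, T (the same frame is also a K-frame and a T-frame).
S5-tableau for the negation ~(~[](p2 | ~p1) -> []~[](p2 | ~p1)):
1. ~(~[](p2 | ~p1) -> []~[](p2 | ~p1)), 0
2. ~[](p2 | ~p1), 0   [~->-rule on 1]
3. ~[]~[](p2 | ~p1), 0   [~->-rule on 1]
4. ~(p2 | ~p1), 1   [~[]-rule on 2: fresh world 1, 0R1]
5. ~p2, 1   [~|-rule on 4]
6. p1, 1   [~|-rule on 4]
7. [](p2 | ~p1), 2   [~[]-rule on 3: fresh world 2, 0R2]
8. p2 | ~p1, 0   [[]-rule on 7 via 2R0]
9. p2 | ~p1, 1   [[]-rule on 7 via 2R1]
10. p2 | ~p1, 2   [[]-rule on 7 via 2R2]
11. ~p1, 0   [|-rule on 8 (branches; this branch)]
12. ~p1, 1   [|-rule on 9 (branches; this branch)]
Accessibility: 0R0, 0R1, 0R2, 1R0, 1R1, 1R2, 2R0, 2R1, 2R2
Branch closes: p1 and ~p1 both at 1.
Every branch closes (one shown): valid in S5.

S5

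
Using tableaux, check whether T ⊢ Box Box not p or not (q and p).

No, not valid

Tableau for the negation not (Box Box not p or not (q and p)):
1. not (Box Box not p or not (q and p)), w0
2. not Box Box not p, w0   [neg-or-rule on 1]
3. q and p, w0   [neg-or-rule on 1]
4. q, w0   [and-rule on 3]
5. p, w0   [and-rule on 3]
6. not Box not p, w1   [neg-Box-rule on 2: fresh world w1, w0Rw1]
7. p, w2   [neg-Box-rule on 6: fresh world w2, w1Rw2]
Accessibility: w0Rw0, w0Rw1, w1Rw1, w1Rw2, w2Rw2
The negation has an open branch (countermodel exists).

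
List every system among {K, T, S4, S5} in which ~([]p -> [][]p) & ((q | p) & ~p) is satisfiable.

K

T-tableau for the formula:
1. ~([]p -> [][]p) & ((q | p) & ~p), w0
2. ~([]p -> [][]p), w0
3. (q | p) & ~p, w0
4. []p, w0
5. ~[][]p, w0
6. q | p, w0
7. ~p, w0
8. p, w0
Accessibility: w0Rw0
Branch closes: p and ~p both at w0.
Every branch closes (one shown): unsatisfiable in T, hence also in S4, S5 (every S4/S5-frame is a T-frame).
K-tableau for the formula:
1. ~([]p -> [][]p) & ((q | p) & ~p), w0
2. ~([]p -> [][]p), w0
3. (q | p) & ~p, w0
4. []p, w0
5. ~[][]p, w0
6. q | p, w0
7. ~p, w0
8. q, w0
9. ~[]p, w1
10. p, w1
11. ~p, w2
Accessibility: w0Rw1, w1Rw2
Complete open branch: satisfiable in K.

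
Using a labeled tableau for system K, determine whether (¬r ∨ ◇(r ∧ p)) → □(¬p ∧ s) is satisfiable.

1. (¬r ∨ ◇(r ∧ p)) → □(¬p ∧ s), w0
2. □(¬p ∧ s), w0   [→-rule on 1 (branches; this branch)]

Satisfiable (open branch found)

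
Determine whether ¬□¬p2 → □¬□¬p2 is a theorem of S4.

Tableau for the negation ¬(¬□¬p2 → □¬□¬p2):
1. ¬(¬□¬p2 → □¬□¬p2), u
2. ¬□¬p2, u   [¬→-rule on 1]
3. ¬□¬□¬p2, u   [¬→-rule on 1]
4. p2, v   [¬□-rule on 2: fresh world v, uRv]
5. □¬p2, w   [¬□-rule on 3: fresh world w, uRw]
6. ¬p2, w   [□-rule on 5 via wRw]
Accessibility: uRu, uRv, uRw, vRv, wRw
The negation has an open branch (countermodel exists).

Invalid (countermodel exists)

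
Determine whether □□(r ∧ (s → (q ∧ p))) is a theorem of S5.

No, not valid

Tableau for the negation ¬□□(r ∧ (s → (q ∧ p))):
1. ¬□□(r ∧ (s → (q ∧ p))), w0
2. ¬□(r ∧ (s → (q ∧ p))), w1
3. ¬(r ∧ (s → (q ∧ p))), w2
4. ¬(s → (q ∧ p)), w2
5. s, w2
6. ¬(q ∧ p), w2
7. ¬p, w2
Accessibility: w0Rw0, w0Rw1, w0Rw2, w1Rw0, w1Rw1, w1Rw2, w2Rw0, w2Rw1, w2Rw2
The negation has an open branch (countermodel exists).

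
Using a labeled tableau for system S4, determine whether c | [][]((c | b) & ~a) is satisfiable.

1. c | [][]((c | b) & ~a), 0
2. [][]((c | b) & ~a), 0
3. []((c | b) & ~a), 0
4. (c | b) & ~a, 0
5. c | b, 0
6. ~a, 0
7. b, 0
Accessibility: 0R0

Satisfiable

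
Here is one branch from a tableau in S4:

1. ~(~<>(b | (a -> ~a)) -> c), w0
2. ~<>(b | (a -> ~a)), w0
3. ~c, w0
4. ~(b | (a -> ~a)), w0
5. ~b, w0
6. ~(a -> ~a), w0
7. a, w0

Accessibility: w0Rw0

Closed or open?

Open

No world carries both an atom and its negation.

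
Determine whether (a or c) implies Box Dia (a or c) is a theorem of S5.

Tableau for the negation not ((a or c) implies Box Dia (a or c)):
1. not ((a or c) implies Box Dia (a or c)), 0
2. a or c, 0   [neg-implies-rule on 1]
3. not Box Dia (a or c), 0   [neg-implies-rule on 1]
4. c, 0   [or-rule on 2 (branches; this branch)]
5. not Dia (a or c), 1   [neg-Box-rule on 3: fresh world 1, 0R1]
6. not (a or c), 0   [neg-Dia-rule on 5 via 1R0]
7. not a, 0   [neg-or-rule on 6]
8. not c, 0   [neg-or-rule on 6]
Accessibility: 0R0, 0R1, 1R0, 1R1
Branch closes: c and not c both at 0.
All branches of the negation close; one closing branch shown above.

Valid in S5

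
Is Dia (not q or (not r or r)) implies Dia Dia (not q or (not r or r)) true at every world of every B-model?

Valid

Tableau for the negation not (Dia (not q or (not r or r)) implies Dia Dia (not q or (not r or r))):
1. not (Dia (not q or (not r or r)) implies Dia Dia (not q or (not r or r))), w0
2. Dia (not q or (not r or r)), w0
3. not Dia Dia (not q or (not r or r)), w0
4. not Dia (not q or (not r or r)), w0
5. not (not q or (not r or r)), w0
6. q, w0
7. not (not r or r), w0
8. r, w0
9. not r, w0
Accessibility: w0Rw0
Branch closes: r and not r both at w0.
Every branch of the negation's tableau closes; the branch above is one of them.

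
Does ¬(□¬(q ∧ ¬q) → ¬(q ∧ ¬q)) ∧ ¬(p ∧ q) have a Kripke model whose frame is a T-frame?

Unsatisfiable (every branch closes)

1. ¬(□¬(q ∧ ¬q) → ¬(q ∧ ¬q)) ∧ ¬(p ∧ q), 0
2. ¬(□¬(q ∧ ¬q) → ¬(q ∧ ¬q)), 0
3. ¬(p ∧ q), 0
4. □¬(q ∧ ¬q), 0
5. q ∧ ¬q, 0
6. q, 0
7. ¬q, 0
Accessibility: 0R0
Branch closes: q and ¬q both at 0.
(One branch shown.) All branches close.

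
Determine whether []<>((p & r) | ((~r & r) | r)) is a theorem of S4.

Tableau for the negation ~[]<>((p & r) | ((~r & r) | r)):
1. ~[]<>((p & r) | ((~r & r) | r)), u
2. ~<>((p & r) | ((~r & r) | r)), v
3. ~((p & r) | ((~r & r) | r)), v
4. ~(p & r), v
5. ~((~r & r) | r), v
6. ~(~r & r), v
7. ~r, v
Accessibility: uRu, uRv, vRv
The negation has an open branch (countermodel exists).

No, not valid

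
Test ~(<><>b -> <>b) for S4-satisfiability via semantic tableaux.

1. ~(<><>b -> <>b), 0
2. <><>b, 0
3. ~<>b, 0
4. ~b, 0
5. <>b, 1
6. ~b, 1
7. b, 2
8. ~b, 2
Accessibility: 0R0, 0R1, 0R2, 1R1, 1R2, 2R2
Branch closes: b and ~b both at 2.
All branches of the tableau close; one closing branch shown above.

Unsatisfiable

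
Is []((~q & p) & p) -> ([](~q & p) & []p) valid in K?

Tableau for the negation ~([]((~q & p) & p) -> ([](~q & p) & []p)):
1. ~([]((~q & p) & p) -> ([](~q & p) & []p)), w0
2. []((~q & p) & p), w0   [~->-rule on 1]
3. ~([](~q & p) & []p), w0   [~->-rule on 1]
4. ~[](~q & p), w0   [~&-rule on 3 (branches; this branch)]
5. ~(~q & p), w1   [~[]-rule on 4: fresh world w1, w0Rw1]
6. (~q & p) & p, w1   [[]-rule on 2 via w0Rw1]
7. ~q & p, w1   [&-rule on 6]
8. p, w1   [&-rule on 6]
9. ~q, w1   [&-rule on 7]
10. ~p, w1   [~&-rule on 5 (branches; this branch)]
Accessibility: w0Rw1
Branch closes: p and ~p both at w1.
All branches of the negation close; one closing branch shown above.

Valid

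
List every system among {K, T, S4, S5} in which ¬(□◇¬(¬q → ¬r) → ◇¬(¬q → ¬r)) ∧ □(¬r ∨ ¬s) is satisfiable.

K

T-tableau for the formula:
1. ¬(□◇¬(¬q → ¬r) → ◇¬(¬q → ¬r)) ∧ □(¬r ∨ ¬s), 0
2. ¬(□◇¬(¬q → ¬r) → ◇¬(¬q → ¬r)), 0
3. □(¬r ∨ ¬s), 0
4. □◇¬(¬q → ¬r), 0
5. ¬◇¬(¬q → ¬r), 0
6. ¬r ∨ ¬s, 0
7. ◇¬(¬q → ¬r), 0
8. ¬q → ¬r, 0
9. ¬s, 0
10. ¬r, 0
11. ¬(¬q → ¬r), 1
12. ¬q, 1
13. r, 1
14. ¬r ∨ ¬s, 1
15. ◇¬(¬q → ¬r), 1
16. ¬q → ¬r, 1
17. ¬s, 1
18. ¬r, 1
Accessibility: 0R0, 0R1, 1R1
Branch closes: r and ¬r both at 1.
Every branch closes (one shown): unsatisfiable in T, hence also in S4, S5 (every S4/S5-frame is a T-frame).
K-tableau for the formula:
1. ¬(□◇¬(¬q → ¬r) → ◇¬(¬q → ¬r)) ∧ □(¬r ∨ ¬s), 0
2. ¬(□◇¬(¬q → ¬r) → ◇¬(¬q → ¬r)), 0
3. □(¬r ∨ ¬s), 0
4. □◇¬(¬q → ¬r), 0
5. ¬◇¬(¬q → ¬r), 0
Complete open branch: satisfiable in K.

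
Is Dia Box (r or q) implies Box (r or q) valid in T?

Tableau for the negation not (Dia Box (r or q) implies Box (r or q)):
1. not (Dia Box (r or q) implies Box (r or q)), w0
2. Dia Box (r or q), w0
3. not Box (r or q), w0
4. Box (r or q), w1
5. r or q, w1
6. q, w1
7. not (r or q), w2
8. not r, w2
9. not q, w2
Accessibility: w0Rw0, w0Rw1, w0Rw2, w1Rw1, w2Rw2
The negation has an open branch (countermodel exists).

Invalid (countermodel exists)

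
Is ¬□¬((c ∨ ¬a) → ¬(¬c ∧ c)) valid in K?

Tableau for the negation □¬((c ∨ ¬a) → ¬(¬c ∧ c)):
1. □¬((c ∨ ¬a) → ¬(¬c ∧ c)), w0
The negation has an open branch (countermodel exists).

Invalid (countermodel exists)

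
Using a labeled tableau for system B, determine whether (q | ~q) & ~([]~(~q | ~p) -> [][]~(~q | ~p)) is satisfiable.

Satisfiable

1. (q | ~q) & ~([]~(~q | ~p) -> [][]~(~q | ~p)), u
2. q | ~q, u   [&-rule on 1]
3. ~([]~(~q | ~p) -> [][]~(~q | ~p)), u   [&-rule on 1]
4. []~(~q | ~p), u   [~->-rule on 3]
5. ~[][]~(~q | ~p), u   [~->-rule on 3]
6. ~(~q | ~p), u   [[]-rule on 4 via uRu]
7. q, u   [~|-rule on 6]
8. p, u   [~|-rule on 6]
9. ~[]~(~q | ~p), v   [~[]-rule on 5: fresh world v, uRv]
10. ~(~q | ~p), v   [[]-rule on 4 via uRv]
11. q, v   [~|-rule on 10]
12. p, v   [~|-rule on 10]
13. ~q | ~p, w   [~[]-rule on 9: fresh world w, vRw]
14. ~p, w   [|-rule on 13 (branches; this branch)]
Accessibility: uRu, uRv, vRu, vRv, vRw, wRv, wRw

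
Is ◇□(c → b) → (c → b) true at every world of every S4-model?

Tableau for the negation ¬(◇□(c → b) → (c → b)):
1. ¬(◇□(c → b) → (c → b)), w0
2. ◇□(c → b), w0
3. ¬(c → b), w0
4. c, w0
5. ¬b, w0
6. □(c → b), w1
7. c → b, w1
8. b, w1
Accessibility: w0Rw0, w0Rw1, w1Rw1
The negation has an open branch (countermodel exists).

Invalid (countermodel exists)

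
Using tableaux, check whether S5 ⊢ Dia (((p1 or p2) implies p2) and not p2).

No, not valid

Tableau for the negation not Dia (((p1 or p2) implies p2) and not p2):
1. not Dia (((p1 or p2) implies p2) and not p2), w0
2. not (((p1 or p2) implies p2) and not p2), w0
3. p2, w0
Accessibility: w0Rw0
The negation has an open branch (countermodel exists).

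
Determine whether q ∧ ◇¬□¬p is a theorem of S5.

Tableau for the negation ¬(q ∧ ◇¬□¬p):
1. ¬(q ∧ ◇¬□¬p), w0
2. ¬◇¬□¬p, w0   [¬∧-rule on 1 (branches; this branch)]
3. □¬p, w0   [¬◇-rule on 2 via w0Rw0]
4. ¬p, w0   [□-rule on 3 via w0Rw0]
Accessibility: w0Rw0
The negation has an open branch (countermodel exists).

No, not valid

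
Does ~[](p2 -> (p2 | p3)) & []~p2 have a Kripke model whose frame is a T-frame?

1. ~[](p2 -> (p2 | p3)) & []~p2, 0
2. ~[](p2 -> (p2 | p3)), 0
3. []~p2, 0
4. ~p2, 0
5. ~(p2 -> (p2 | p3)), 1
6. p2, 1
7. ~(p2 | p3), 1
8. ~p2, 1
9. ~p3, 1
Accessibility: 0R0, 0R1, 1R1
Branch closes: p2 and ~p2 both at 1.
Every branch closes; the branch above is one of them.

No, unsatisfiable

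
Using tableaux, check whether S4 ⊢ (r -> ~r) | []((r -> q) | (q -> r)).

Valid in S4

Tableau for the negation ~((r -> ~r) | []((r -> q) | (q -> r))):
1. ~((r -> ~r) | []((r -> q) | (q -> r))), w0
2. ~(r -> ~r), w0   [~|-rule on 1]
3. ~[]((r -> q) | (q -> r)), w0   [~|-rule on 1]
4. r, w0   [~->-rule on 2]
5. ~((r -> q) | (q -> r)), w1   [~[]-rule on 3: fresh world w1, w0Rw1]
6. ~(r -> q), w1   [~|-rule on 5]
7. ~(q -> r), w1   [~|-rule on 5]
8. r, w1   [~->-rule on 6]
9. ~q, w1   [~->-rule on 6]
10. q, w1   [~->-rule on 7]
11. ~r, w1   [~->-rule on 7]
Accessibility: w0Rw0, w0Rw1, w1Rw1
Branch closes: q and ~q both at w1.
All branches of the negation close; one closing branch shown above.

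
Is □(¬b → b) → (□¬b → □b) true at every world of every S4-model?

Tableau for the negation ¬(□(¬b → b) → (□¬b → □b)):
1. ¬(□(¬b → b) → (□¬b → □b)), u
2. □(¬b → b), u
3. ¬(□¬b → □b), u
4. □¬b, u
5. ¬□b, u
6. ¬b → b, u
7. ¬b, u
8. b, u
Accessibility: uRu
Branch closes: b and ¬b both at u.
All branches of the negation close; one closing branch shown above.

Valid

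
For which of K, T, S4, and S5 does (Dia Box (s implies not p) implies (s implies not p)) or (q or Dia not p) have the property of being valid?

S5-tableau for the negation not ((Dia Box (s implies not p) implies (s implies not p)) or (q or Dia not p)):
1. not ((Dia Box (s implies not p) implies (s implies not p)) or (q or Dia not p)), u
2. not (Dia Box (s implies not p) implies (s implies not p)), u
3. not (q or Dia not p), u
4. Dia Box (s implies not p), u
5. not (s implies not p), u
6. not q, u
7. not Dia not p, u
8. s, u
9. p, u
10. Box (s implies not p), v
11. p, v
12. s implies not p, u
13. s implies not p, v
14. not p, u
Accessibility: uRu, uRv, vRu, vRv
Branch closes: p and not p both at u.
Every branch closes (one shown): valid in S5.
S4-tableau for the negation not ((Dia Box (s implies not p) implies (s implies not p)) or (q or Dia not p)):
1. not ((Dia Box (s implies not p) implies (s implies not p)) or (q or Dia not p)), u
2. not (Dia Box (s implies not p) implies (s implies not p)), u
3. not (q or Dia not p), u
4. Dia Box (s implies not p), u
5. not (s implies not p), u
6. not q, u
7. not Dia not p, u
8. s, u
9. p, u
10. Box (s implies not p), v
11. p, v
12. s implies not p, v
13. not s, v
Accessibility: uRu, uRv, vRv
Complete open branch: countermodel on an S4-frame, so not valid in S4, nor in K, T (the same frame is also a K-frame and a T-frame).

S5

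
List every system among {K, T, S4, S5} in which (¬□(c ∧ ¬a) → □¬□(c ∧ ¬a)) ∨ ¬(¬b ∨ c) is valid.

S5

S4-tableau for the negation ¬((¬□(c ∧ ¬a) → □¬□(c ∧ ¬a)) ∨ ¬(¬b ∨ c)):
1. ¬((¬□(c ∧ ¬a) → □¬□(c ∧ ¬a)) ∨ ¬(¬b ∨ c)), w0
2. ¬(¬□(c ∧ ¬a) → □¬□(c ∧ ¬a)), w0   [¬∨-rule on 1]
3. ¬b ∨ c, w0   [¬∨-rule on 1]
4. ¬□(c ∧ ¬a), w0   [¬→-rule on 2]
5. ¬□¬□(c ∧ ¬a), w0   [¬→-rule on 2]
6. c, w0   [∨-rule on 3 (branches; this branch)]
7. ¬(c ∧ ¬a), w1   [¬□-rule on 4: fresh world w1, w0Rw1]
8. a, w1   [¬∧-rule on 7 (branches; this branch)]
9. □(c ∧ ¬a), w2   [¬□-rule on 5: fresh world w2, w0Rw2]
10. c ∧ ¬a, w2   [□-rule on 9 via w2Rw2]
11. c, w2   [∧-rule on 10]
12. ¬a, w2   [∧-rule on 10]
Accessibility: w0Rw0, w0Rw1, w0Rw2, w1Rw1, w2Rw2
Complete open branch: countermodel on an S4-frame, so not valid in S4, nor in K, T (the same frame is also a K-frame and a T-frame).
S5-tableau for the negation ¬((¬□(c ∧ ¬a) → □¬□(c ∧ ¬a)) ∨ ¬(¬b ∨ c)):
1. ¬((¬□(c ∧ ¬a) → □¬□(c ∧ ¬a)) ∨ ¬(¬b ∨ c)), w0
2. ¬(¬□(c ∧ ¬a) → □¬□(c ∧ ¬a)), w0   [¬∨-rule on 1]
3. ¬b ∨ c, w0   [¬∨-rule on 1]
4. ¬□(c ∧ ¬a), w0   [¬→-rule on 2]
5. ¬□¬□(c ∧ ¬a), w0   [¬→-rule on 2]
6. c, w0   [∨-rule on 3 (branches; this branch)]
7. ¬(c ∧ ¬a), w1   [¬□-rule on 4: fresh world w1, w0Rw1]
8. a, w1   [¬∧-rule on 7 (branches; this branch)]
9. □(c ∧ ¬a), w2   [¬□-rule on 5: fresh world w2, w0Rw2]
10. c ∧ ¬a, w0   [□-rule on 9 via w2Rw0]
11. ¬a, w0   [∧-rule on 10]
12. c ∧ ¬a, w1   [□-rule on 9 via w2Rw1]
13. c, w1   [∧-rule on 12]
14. ¬a, w1   [∧-rule on 12]
Accessibility: w0Rw0, w0Rw1, w0Rw2, w1Rw0, w1Rw1, w1Rw2, w2Rw0, w2Rw1, w2Rw2
Branch closes: a and ¬a both at w1.
Every branch closes (one shown): valid in S5.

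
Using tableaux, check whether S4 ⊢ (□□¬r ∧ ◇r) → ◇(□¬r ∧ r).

Valid

Tableau for the negation ¬((□□¬r ∧ ◇r) → ◇(□¬r ∧ r)):
1. ¬((□□¬r ∧ ◇r) → ◇(□¬r ∧ r)), u
2. □□¬r ∧ ◇r, u
3. ¬◇(□¬r ∧ r), u
4. □□¬r, u
5. ◇r, u
6. ¬(□¬r ∧ r), u
7. □¬r, u
8. ¬r, u
9. r, v
10. ¬(□¬r ∧ r), v
11. □¬r, v
12. ¬r, v
Accessibility: uRu, uRv, vRv
Branch closes: r and ¬r both at v.
Every branch of the negation's tableau closes; the branch above is one of them.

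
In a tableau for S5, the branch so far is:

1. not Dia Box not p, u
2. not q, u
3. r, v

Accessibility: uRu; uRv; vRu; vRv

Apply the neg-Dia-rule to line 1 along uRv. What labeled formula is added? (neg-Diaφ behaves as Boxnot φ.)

not Box not p, v

neg-Diaφ behaves as Boxnot φ: propagate the negated body to each accessible world.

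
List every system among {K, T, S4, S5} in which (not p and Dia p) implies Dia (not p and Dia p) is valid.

K-tableau for the negation not ((not p and Dia p) implies Dia (not p and Dia p)):
1. not ((not p and Dia p) implies Dia (not p and Dia p)), 0
2. not p and Dia p, 0   [neg-implies-rule on 1]
3. not Dia (not p and Dia p), 0   [neg-implies-rule on 1]
4. not p, 0   [and-rule on 2]
5. Dia p, 0   [and-rule on 2]
6. p, 1   [Dia-rule on 5: fresh world 1, 0R1]
7. not (not p and Dia p), 1   [neg-Dia-rule on 3 via 0R1]
8. not Dia p, 1   [neg-and-rule on 7 (branches; this branch)]
Accessibility: 0R1
Complete open branch: countermodel on a K-frame, so not valid in K.
T-tableau for the negation not ((not p and Dia p) implies Dia (not p and Dia p)):
1. not ((not p and Dia p) implies Dia (not p and Dia p)), 0
2. not p and Dia p, 0   [neg-implies-rule on 1]
3. not Dia (not p and Dia p), 0   [neg-implies-rule on 1]
4. not p, 0   [and-rule on 2]
5. Dia p, 0   [and-rule on 2]
6. not (not p and Dia p), 0   [neg-Dia-rule on 3 via 0R0]
7. not Dia p, 0   [neg-and-rule on 6 (branches; this branch)]
8. p, 1   [Dia-rule on 5: fresh world 1, 0R1]
9. not (not p and Dia p), 1   [neg-Dia-rule on 3 via 0R1]
10. not p, 1   [neg-Dia-rule on 7 via 0R1]
Accessibility: 0R0, 0R1, 1R1
Branch closes: p and not p both at 1.
Every branch closes (one shown): valid in T, hence also in S4, S5 (every theorem of T is a theorem of S4 and S5).

T, S4, S5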